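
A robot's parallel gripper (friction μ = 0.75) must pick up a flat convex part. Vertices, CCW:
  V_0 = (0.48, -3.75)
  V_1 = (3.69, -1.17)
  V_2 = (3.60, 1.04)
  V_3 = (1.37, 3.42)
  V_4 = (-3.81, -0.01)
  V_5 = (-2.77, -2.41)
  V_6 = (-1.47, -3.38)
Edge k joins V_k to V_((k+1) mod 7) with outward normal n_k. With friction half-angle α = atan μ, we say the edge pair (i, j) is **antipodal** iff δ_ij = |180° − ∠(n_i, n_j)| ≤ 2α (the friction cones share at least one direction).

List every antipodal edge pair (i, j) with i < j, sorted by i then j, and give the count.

α = atan 0.75 = 36.87°;  2α = 73.74°
n_0 = (+0.6265, -0.7794)
n_1 = (+0.9992, +0.0407)
n_2 = (+0.7297, +0.6837)
n_3 = (-0.5521, +0.8338)
n_4 = (-0.9176, -0.3976)
n_5 = (-0.5980, -0.8015)
n_6 = (-0.1864, -0.9825)
  (0,1): δ = 126.46°  ·
  (0,2): δ = 85.65°  ·
  (0,3): δ = 5.28°  ✓
  (0,4): δ = 74.64°  ·
  (0,5): δ = 104.48°  ·
  (0,6): δ = 130.47°  ·
  (1,2): δ = 139.20°  ·
  (1,3): δ = 58.82°  ✓
  (1,4): δ = 21.10°  ✓
  (1,5): δ = 50.94°  ✓
  (1,6): δ = 76.92°  ·
  (2,3): δ = 99.63°  ·
  (2,4): δ = 19.71°  ✓
  (2,5): δ = 10.14°  ✓
  (2,6): δ = 36.12°  ✓
  (3,4): δ = 100.08°  ·
  (3,5): δ = 70.24°  ✓
  (3,6): δ = 44.25°  ✓
  (4,5): δ = 150.16°  ·
  (4,6): δ = 124.17°  ·
  (5,6): δ = 154.02°  ·
antipodal pairs: 9

count = 9; pairs: (0,3), (1,3), (1,4), (1,5), (2,4), (2,5), (2,6), (3,5), (3,6)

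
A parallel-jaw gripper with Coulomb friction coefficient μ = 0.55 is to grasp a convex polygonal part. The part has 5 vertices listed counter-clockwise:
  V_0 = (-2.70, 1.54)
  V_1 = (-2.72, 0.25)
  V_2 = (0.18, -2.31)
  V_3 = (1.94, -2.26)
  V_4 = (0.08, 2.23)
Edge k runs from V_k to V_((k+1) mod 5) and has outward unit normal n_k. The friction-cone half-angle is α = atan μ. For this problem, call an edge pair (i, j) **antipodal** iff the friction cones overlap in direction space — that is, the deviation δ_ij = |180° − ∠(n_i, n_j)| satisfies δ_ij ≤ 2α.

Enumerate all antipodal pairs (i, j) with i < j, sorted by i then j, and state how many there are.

count = 4; pairs: (0,3), (1,3), (1,4), (2,4)

α = atan 0.55 = 28.81°;  2α = 57.62°
n_0 = (-0.9999, +0.0155)
n_1 = (-0.6618, -0.7497)
n_2 = (+0.0284, -0.9996)
n_3 = (+0.9239, +0.3827)
n_4 = (-0.2409, +0.9706)
  (0,1): δ = 130.55°  ·
  (0,2): δ = 87.48°  ·
  (0,3): δ = 23.39°  ✓
  (0,4): δ = 104.83°  ·
  (1,2): δ = 136.94°  ·
  (1,3): δ = 26.06°  ✓
  (1,4): δ = 55.38°  ✓
  (2,3): δ = 69.13°  ·
  (2,4): δ = 12.31°  ✓
  (3,4): δ = 98.56°  ·
antipodal pairs: 4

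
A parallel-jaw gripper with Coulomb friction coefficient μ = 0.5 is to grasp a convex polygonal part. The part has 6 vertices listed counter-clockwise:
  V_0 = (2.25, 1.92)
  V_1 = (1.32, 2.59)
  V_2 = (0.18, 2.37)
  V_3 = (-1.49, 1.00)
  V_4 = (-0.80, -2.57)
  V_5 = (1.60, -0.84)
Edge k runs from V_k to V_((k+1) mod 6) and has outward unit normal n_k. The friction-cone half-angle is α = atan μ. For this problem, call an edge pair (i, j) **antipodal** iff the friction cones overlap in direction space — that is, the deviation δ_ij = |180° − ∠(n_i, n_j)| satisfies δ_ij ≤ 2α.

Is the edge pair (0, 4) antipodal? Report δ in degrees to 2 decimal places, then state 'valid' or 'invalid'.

δ = 71.56°, invalid

α = atan 0.5 = 26.57°;  2α = 53.13°
edge 0: e_0 = (-0.93, +0.67);  n_0 = (+0.5845, +0.8114)
edge 4: e_4 = (+2.40, +1.73);  n_4 = (+0.5847, -0.8112)
∠(n_0, n_4) = 108.44°
δ = |180° − 108.44°| = 71.56°
71.56° > 2α = 53.13°  →  invalid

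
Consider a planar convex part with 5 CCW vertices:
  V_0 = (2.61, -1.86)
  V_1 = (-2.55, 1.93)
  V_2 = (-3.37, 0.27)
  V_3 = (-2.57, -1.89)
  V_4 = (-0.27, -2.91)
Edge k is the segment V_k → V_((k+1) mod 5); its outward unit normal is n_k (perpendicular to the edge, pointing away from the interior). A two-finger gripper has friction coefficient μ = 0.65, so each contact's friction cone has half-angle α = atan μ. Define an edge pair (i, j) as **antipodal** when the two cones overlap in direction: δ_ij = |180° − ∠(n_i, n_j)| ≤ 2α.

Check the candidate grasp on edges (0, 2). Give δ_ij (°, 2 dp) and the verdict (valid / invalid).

α = atan 0.65 = 33.02°;  2α = 66.05°
edge 0: e_0 = (-5.16, +3.79);  n_0 = (+0.5920, +0.8060)
edge 2: e_2 = (+0.80, -2.16);  n_2 = (-0.9377, -0.3473)
∠(n_0, n_2) = 146.62°
δ = |180° − 146.62°| = 33.38°
33.38° ≤ 2α = 66.05°  →  valid

δ = 33.38°, valid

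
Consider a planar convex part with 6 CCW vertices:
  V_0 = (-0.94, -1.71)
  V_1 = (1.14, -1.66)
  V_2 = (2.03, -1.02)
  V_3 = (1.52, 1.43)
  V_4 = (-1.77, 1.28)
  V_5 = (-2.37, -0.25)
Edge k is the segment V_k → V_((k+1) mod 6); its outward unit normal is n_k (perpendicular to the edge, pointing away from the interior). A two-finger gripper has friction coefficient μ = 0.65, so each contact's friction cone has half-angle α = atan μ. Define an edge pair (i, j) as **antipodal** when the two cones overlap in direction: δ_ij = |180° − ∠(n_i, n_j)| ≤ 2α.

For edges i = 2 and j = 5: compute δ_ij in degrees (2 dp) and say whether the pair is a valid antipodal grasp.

δ = 32.65°, valid

α = atan 0.65 = 33.02°;  2α = 66.05°
edge 2: e_2 = (-0.51, +2.45);  n_2 = (+0.9790, +0.2038)
edge 5: e_5 = (+1.43, -1.46);  n_5 = (-0.7144, -0.6997)
∠(n_2, n_5) = 147.35°
δ = |180° − 147.35°| = 32.65°
32.65° ≤ 2α = 66.05°  →  valid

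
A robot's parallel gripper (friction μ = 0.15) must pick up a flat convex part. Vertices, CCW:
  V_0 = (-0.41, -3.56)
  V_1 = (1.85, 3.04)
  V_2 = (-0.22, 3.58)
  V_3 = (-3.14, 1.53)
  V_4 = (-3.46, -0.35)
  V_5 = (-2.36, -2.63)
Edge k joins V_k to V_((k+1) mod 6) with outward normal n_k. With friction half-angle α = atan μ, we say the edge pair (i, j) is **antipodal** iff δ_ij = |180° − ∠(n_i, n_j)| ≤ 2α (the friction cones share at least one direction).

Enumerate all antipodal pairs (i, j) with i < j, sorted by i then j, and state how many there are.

α = atan 0.15 = 8.53°;  2α = 17.06°
n_0 = (+0.9461, -0.3240)
n_1 = (+0.2524, +0.9676)
n_2 = (-0.5746, +0.8184)
n_3 = (-0.9858, +0.1678)
n_4 = (-0.9007, -0.4345)
n_5 = (-0.4305, -0.9026)
  (0,1): δ = 85.72°  ·
  (0,2): δ = 36.03°  ·
  (0,3): δ = 9.24°  ✓
  (0,4): δ = 44.66°  ·
  (0,5): δ = 83.40°  ·
  (1,2): δ = 130.31°  ·
  (1,3): δ = 85.04°  ·
  (1,4): δ = 49.62°  ·
  (1,5): δ = 10.88°  ✓
  (2,3): δ = 134.73°  ·
  (2,4): δ = 99.32°  ·
  (2,5): δ = 60.57°  ·
  (3,4): δ = 144.58°  ·
  (3,5): δ = 105.84°  ·
  (4,5): δ = 141.25°  ·
antipodal pairs: 2

count = 2; pairs: (0,3), (1,5)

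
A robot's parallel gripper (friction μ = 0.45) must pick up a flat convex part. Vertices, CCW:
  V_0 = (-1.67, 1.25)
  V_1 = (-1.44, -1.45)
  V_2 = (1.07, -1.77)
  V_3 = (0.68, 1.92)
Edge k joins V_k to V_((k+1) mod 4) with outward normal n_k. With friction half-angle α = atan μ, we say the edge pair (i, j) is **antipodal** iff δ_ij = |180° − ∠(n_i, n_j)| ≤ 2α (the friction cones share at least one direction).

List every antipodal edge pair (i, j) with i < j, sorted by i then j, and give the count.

count = 2; pairs: (0,2), (1,3)

α = atan 0.45 = 24.23°;  2α = 48.46°
n_0 = (-0.9964, -0.0849)
n_1 = (-0.1265, -0.9920)
n_2 = (+0.9945, +0.1051)
n_3 = (-0.2742, +0.9617)
  (0,1): δ = 102.13°  ·
  (0,2): δ = 1.16°  ✓
  (0,3): δ = 101.04°  ·
  (1,2): δ = 76.70°  ·
  (1,3): δ = 23.18°  ✓
  (2,3): δ = 80.12°  ·
antipodal pairs: 2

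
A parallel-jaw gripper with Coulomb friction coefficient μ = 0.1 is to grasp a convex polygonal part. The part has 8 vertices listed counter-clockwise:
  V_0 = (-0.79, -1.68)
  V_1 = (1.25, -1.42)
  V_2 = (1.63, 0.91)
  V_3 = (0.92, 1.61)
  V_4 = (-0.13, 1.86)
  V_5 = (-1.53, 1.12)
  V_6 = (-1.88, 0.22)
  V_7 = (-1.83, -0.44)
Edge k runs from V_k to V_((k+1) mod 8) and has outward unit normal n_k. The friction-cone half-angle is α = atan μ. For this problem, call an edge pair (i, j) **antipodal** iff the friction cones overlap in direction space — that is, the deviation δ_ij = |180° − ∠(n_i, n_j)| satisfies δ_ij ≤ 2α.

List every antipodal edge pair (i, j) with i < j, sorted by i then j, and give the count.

count = 1; pairs: (2,7)

α = atan 0.1 = 5.71°;  2α = 11.42°
n_0 = (+0.1264, -0.9920)
n_1 = (+0.9870, -0.1610)
n_2 = (+0.7021, +0.7121)
n_3 = (+0.2316, +0.9728)
n_4 = (-0.4673, +0.8841)
n_5 = (-0.9320, +0.3624)
n_6 = (-0.9971, -0.0755)
n_7 = (-0.7662, -0.6426)
  (0,1): δ = 106.53°  ·
  (0,2): δ = 51.86°  ·
  (0,3): δ = 20.66°  ·
  (0,4): δ = 20.60°  ·
  (0,5): δ = 61.49°  ·
  (0,6): δ = 87.07°  ·
  (0,7): δ = 122.72°  ·
  (1,2): δ = 125.33°  ·
  (1,3): δ = 94.13°  ·
  (1,4): δ = 52.88°  ·
  (1,5): δ = 11.99°  ·
  (1,6): δ = 13.60°  ·
  (1,7): δ = 49.25°  ·
  (2,3): δ = 148.80°  ·
  (2,4): δ = 107.55°  ·
  (2,5): δ = 66.66°  ·
  (2,6): δ = 41.07°  ·
  (2,7): δ = 5.42°  ✓
  (3,4): δ = 138.75°  ·
  (3,5): δ = 97.86°  ·
  (3,6): δ = 72.28°  ·
  (3,7): δ = 36.62°  ·
  (4,5): δ = 139.11°  ·
  (4,6): δ = 113.53°  ·
  (4,7): δ = 77.87°  ·
  (5,6): δ = 154.42°  ·
  (5,7): δ = 118.76°  ·
  (6,7): δ = 144.35°  ·
antipodal pairs: 1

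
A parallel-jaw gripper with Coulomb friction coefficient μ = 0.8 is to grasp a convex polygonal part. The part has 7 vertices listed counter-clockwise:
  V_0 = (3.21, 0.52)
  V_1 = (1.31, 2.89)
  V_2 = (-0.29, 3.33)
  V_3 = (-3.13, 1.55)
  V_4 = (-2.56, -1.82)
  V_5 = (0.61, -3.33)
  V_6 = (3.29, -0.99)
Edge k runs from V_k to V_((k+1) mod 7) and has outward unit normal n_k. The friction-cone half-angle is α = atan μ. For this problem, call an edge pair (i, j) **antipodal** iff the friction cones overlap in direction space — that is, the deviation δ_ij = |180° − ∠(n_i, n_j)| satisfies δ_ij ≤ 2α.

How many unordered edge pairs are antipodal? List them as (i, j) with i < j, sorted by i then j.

α = atan 0.8 = 38.66°;  2α = 77.32°
n_0 = (+0.7802, +0.6255)
n_1 = (+0.2652, +0.9642)
n_2 = (-0.5311, +0.8473)
n_3 = (-0.9860, -0.1668)
n_4 = (-0.4300, -0.9028)
n_5 = (+0.6577, -0.7533)
n_6 = (+0.9986, +0.0529)
  (0,1): δ = 144.09°  ·
  (0,2): δ = 96.64°  ·
  (0,3): δ = 29.12°  ✓
  (0,4): δ = 25.81°  ✓
  (0,5): δ = 92.41°  ·
  (0,6): δ = 144.31°  ·
  (1,2): δ = 132.55°  ·
  (1,3): δ = 65.02°  ✓
  (1,4): δ = 10.09°  ✓
  (1,5): δ = 56.50°  ✓
  (1,6): δ = 108.41°  ·
  (2,3): δ = 112.48°  ·
  (2,4): δ = 57.55°  ✓
  (2,5): δ = 9.05°  ✓
  (2,6): δ = 60.95°  ✓
  (3,4): δ = 125.07°  ·
  (3,5): δ = 58.47°  ✓
  (3,6): δ = 6.57°  ✓
  (4,5): δ = 113.40°  ·
  (4,6): δ = 61.50°  ✓
  (5,6): δ = 128.09°  ·
antipodal pairs: 11

count = 11; pairs: (0,3), (0,4), (1,3), (1,4), (1,5), (2,4), (2,5), (2,6), (3,5), (3,6), (4,6)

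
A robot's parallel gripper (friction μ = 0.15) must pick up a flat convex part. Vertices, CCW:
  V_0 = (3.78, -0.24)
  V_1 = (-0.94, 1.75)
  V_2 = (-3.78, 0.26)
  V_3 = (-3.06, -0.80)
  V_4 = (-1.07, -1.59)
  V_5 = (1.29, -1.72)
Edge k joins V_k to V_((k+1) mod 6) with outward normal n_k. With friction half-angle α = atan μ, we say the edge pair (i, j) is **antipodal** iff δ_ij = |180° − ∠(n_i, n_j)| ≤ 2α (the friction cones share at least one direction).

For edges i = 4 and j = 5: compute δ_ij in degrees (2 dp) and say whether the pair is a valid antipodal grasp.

α = atan 0.15 = 8.53°;  2α = 17.06°
edge 4: e_4 = (+2.36, -0.13);  n_4 = (-0.0550, -0.9985)
edge 5: e_5 = (+2.49, +1.48);  n_5 = (+0.5109, -0.8596)
∠(n_4, n_5) = 33.88°
δ = |180° − 33.88°| = 146.12°
146.12° > 2α = 17.06°  →  invalid

δ = 146.12°, invalid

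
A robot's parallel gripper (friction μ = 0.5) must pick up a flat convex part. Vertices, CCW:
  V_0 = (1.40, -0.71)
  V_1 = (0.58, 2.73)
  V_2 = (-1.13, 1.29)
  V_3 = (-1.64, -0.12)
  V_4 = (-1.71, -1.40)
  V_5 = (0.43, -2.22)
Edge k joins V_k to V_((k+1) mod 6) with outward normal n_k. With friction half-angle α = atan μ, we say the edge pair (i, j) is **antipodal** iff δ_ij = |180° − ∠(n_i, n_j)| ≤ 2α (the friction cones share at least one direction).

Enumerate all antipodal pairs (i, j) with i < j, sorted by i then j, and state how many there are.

count = 5; pairs: (0,2), (0,3), (1,5), (2,5), (3,5)

α = atan 0.5 = 26.57°;  2α = 53.13°
n_0 = (+0.9727, +0.2319)
n_1 = (-0.6441, +0.7649)
n_2 = (-0.9404, +0.3401)
n_3 = (-0.9985, +0.0546)
n_4 = (-0.3578, -0.9338)
n_5 = (+0.8414, -0.5405)
  (0,1): δ = 63.31°  ·
  (0,2): δ = 33.29°  ✓
  (0,3): δ = 16.54°  ✓
  (0,4): δ = 55.63°  ·
  (0,5): δ = 133.88°  ·
  (1,2): δ = 149.99°  ·
  (1,3): δ = 133.23°  ·
  (1,4): δ = 61.07°  ·
  (1,5): δ = 17.18°  ✓
  (2,3): δ = 163.25°  ·
  (2,4): δ = 91.08°  ·
  (2,5): δ = 12.83°  ✓
  (3,4): δ = 107.84°  ·
  (3,5): δ = 29.59°  ✓
  (4,5): δ = 101.75°  ·
antipodal pairs: 5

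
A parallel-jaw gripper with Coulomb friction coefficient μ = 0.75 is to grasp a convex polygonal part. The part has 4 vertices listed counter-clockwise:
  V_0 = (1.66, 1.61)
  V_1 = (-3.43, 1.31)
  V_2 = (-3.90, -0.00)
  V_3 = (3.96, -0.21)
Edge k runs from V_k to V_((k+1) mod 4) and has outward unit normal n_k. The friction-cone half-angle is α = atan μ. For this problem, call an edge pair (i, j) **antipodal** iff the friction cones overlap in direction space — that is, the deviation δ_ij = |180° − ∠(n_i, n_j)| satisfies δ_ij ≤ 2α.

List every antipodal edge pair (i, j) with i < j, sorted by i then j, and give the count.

α = atan 0.75 = 36.87°;  2α = 73.74°
n_0 = (-0.0588, +0.9983)
n_1 = (-0.9413, +0.3377)
n_2 = (-0.0267, -0.9996)
n_3 = (+0.6205, +0.7842)
  (0,1): δ = 113.11°  ·
  (0,2): δ = 4.90°  ✓
  (0,3): δ = 138.27°  ·
  (1,2): δ = 71.79°  ✓
  (1,3): δ = 71.38°  ✓
  (2,3): δ = 36.82°  ✓
antipodal pairs: 4

count = 4; pairs: (0,2), (1,2), (1,3), (2,3)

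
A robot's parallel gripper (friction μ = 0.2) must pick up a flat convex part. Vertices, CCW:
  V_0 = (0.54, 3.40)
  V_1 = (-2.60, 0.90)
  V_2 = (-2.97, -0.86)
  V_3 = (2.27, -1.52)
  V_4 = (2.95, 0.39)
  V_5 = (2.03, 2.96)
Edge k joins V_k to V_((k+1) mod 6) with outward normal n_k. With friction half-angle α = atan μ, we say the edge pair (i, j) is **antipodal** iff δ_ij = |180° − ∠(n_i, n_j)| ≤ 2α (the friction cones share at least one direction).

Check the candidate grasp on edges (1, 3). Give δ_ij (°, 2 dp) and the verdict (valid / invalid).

α = atan 0.2 = 11.31°;  2α = 22.62°
edge 1: e_1 = (-0.37, -1.76);  n_1 = (-0.9786, +0.2057)
edge 3: e_3 = (+0.68, +1.91);  n_3 = (+0.9421, -0.3354)
∠(n_1, n_3) = 172.28°
δ = |180° − 172.28°| = 7.72°
7.72° ≤ 2α = 22.62°  →  valid

δ = 7.72°, valid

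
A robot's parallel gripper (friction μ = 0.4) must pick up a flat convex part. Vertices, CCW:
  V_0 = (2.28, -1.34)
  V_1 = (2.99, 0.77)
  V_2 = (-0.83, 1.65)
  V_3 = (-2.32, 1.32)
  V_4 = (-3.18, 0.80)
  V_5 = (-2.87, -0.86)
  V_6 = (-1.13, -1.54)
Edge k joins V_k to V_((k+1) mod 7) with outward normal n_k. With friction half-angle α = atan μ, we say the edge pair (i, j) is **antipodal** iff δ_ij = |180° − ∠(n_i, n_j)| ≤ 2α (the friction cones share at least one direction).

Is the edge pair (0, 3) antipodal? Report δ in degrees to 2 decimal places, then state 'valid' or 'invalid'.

δ = 40.24°, valid

α = atan 0.4 = 21.80°;  2α = 43.60°
edge 0: e_0 = (+0.71, +2.11);  n_0 = (+0.9478, -0.3189)
edge 3: e_3 = (-0.86, -0.52);  n_3 = (-0.5174, +0.8557)
∠(n_0, n_3) = 139.76°
δ = |180° − 139.76°| = 40.24°
40.24° ≤ 2α = 43.60°  →  valid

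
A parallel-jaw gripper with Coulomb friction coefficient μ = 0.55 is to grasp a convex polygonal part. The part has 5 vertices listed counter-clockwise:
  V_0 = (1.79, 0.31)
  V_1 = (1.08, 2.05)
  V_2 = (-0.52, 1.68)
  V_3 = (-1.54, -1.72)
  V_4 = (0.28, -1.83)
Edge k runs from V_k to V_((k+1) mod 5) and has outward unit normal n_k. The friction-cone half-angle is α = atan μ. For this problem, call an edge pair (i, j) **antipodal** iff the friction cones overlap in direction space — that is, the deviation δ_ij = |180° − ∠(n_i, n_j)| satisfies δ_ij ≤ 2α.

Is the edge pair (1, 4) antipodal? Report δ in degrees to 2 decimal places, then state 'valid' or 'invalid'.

α = atan 0.55 = 28.81°;  2α = 57.62°
edge 1: e_1 = (-1.60, -0.37);  n_1 = (-0.2253, +0.9743)
edge 4: e_4 = (+1.51, +2.14);  n_4 = (+0.8171, -0.5765)
∠(n_1, n_4) = 138.23°
δ = |180° − 138.23°| = 41.77°
41.77° ≤ 2α = 57.62°  →  valid

δ = 41.77°, valid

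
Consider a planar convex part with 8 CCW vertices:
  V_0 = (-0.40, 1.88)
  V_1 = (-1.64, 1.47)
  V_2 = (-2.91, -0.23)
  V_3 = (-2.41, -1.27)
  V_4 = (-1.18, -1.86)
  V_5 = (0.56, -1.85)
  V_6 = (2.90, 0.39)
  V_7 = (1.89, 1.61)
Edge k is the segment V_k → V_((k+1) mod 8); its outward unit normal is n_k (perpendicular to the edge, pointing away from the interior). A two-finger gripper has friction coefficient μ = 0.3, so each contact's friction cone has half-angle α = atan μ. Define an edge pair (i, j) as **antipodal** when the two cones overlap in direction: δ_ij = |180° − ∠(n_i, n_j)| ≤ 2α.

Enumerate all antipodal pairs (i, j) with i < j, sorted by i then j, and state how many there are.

count = 7; pairs: (0,4), (0,5), (1,5), (2,6), (3,6), (3,7), (4,7)

α = atan 0.3 = 16.70°;  2α = 33.40°
n_0 = (-0.3139, +0.9494)
n_1 = (-0.8011, +0.5985)
n_2 = (-0.9013, -0.4333)
n_3 = (-0.4325, -0.9016)
n_4 = (+0.0057, -1.0000)
n_5 = (+0.6915, -0.7224)
n_6 = (+0.7703, +0.6377)
n_7 = (+0.1171, +0.9931)
  (0,1): δ = 145.06°  ·
  (0,2): δ = 82.62°  ·
  (0,3): δ = 43.92°  ·
  (0,4): δ = 17.97°  ✓
  (0,5): δ = 25.45°  ✓
  (0,6): δ = 111.32°  ·
  (0,7): δ = 154.98°  ·
  (1,2): δ = 117.56°  ·
  (1,3): δ = 78.86°  ·
  (1,4): δ = 52.91°  ·
  (1,5): δ = 9.49°  ✓
  (1,6): δ = 76.38°  ·
  (1,7): δ = 120.04°  ·
  (2,3): δ = 141.30°  ·
  (2,4): δ = 115.35°  ·
  (2,5): δ = 71.93°  ·
  (2,6): δ = 13.94°  ✓
  (2,7): δ = 57.60°  ·
  (3,4): δ = 154.04°  ·
  (3,5): δ = 110.62°  ·
  (3,6): δ = 24.75°  ✓
  (3,7): δ = 18.90°  ✓
  (4,5): δ = 136.58°  ·
  (4,6): δ = 50.71°  ·
  (4,7): δ = 7.05°  ✓
  (5,6): δ = 94.13°  ·
  (5,7): δ = 50.47°  ·
  (6,7): δ = 136.34°  ·
antipodal pairs: 7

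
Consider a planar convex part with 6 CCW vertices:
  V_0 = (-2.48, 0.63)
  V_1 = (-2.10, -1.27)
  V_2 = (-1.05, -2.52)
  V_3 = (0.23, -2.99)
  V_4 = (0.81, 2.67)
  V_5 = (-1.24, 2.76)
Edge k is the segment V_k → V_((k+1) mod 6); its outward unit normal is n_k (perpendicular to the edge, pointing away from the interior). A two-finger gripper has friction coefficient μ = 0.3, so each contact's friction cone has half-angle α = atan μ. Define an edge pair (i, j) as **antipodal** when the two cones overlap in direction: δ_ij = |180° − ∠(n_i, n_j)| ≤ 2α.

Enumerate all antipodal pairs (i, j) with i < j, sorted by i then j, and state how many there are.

count = 3; pairs: (0,3), (2,4), (3,5)

α = atan 0.3 = 16.70°;  2α = 33.40°
n_0 = (-0.9806, -0.1961)
n_1 = (-0.7657, -0.6432)
n_2 = (-0.3447, -0.9387)
n_3 = (+0.9948, -0.1019)
n_4 = (+0.0439, +0.9990)
n_5 = (-0.8642, +0.5031)
  (0,1): δ = 151.28°  ·
  (0,2): δ = 121.47°  ·
  (0,3): δ = 17.16°  ✓
  (0,4): δ = 76.18°  ·
  (0,5): δ = 138.48°  ·
  (1,2): δ = 150.19°  ·
  (1,3): δ = 45.88°  ·
  (1,4): δ = 47.46°  ·
  (1,5): δ = 109.76°  ·
  (2,3): δ = 75.69°  ·
  (2,4): δ = 17.65°  ✓
  (2,5): δ = 79.96°  ·
  (3,4): δ = 86.66°  ·
  (3,5): δ = 24.36°  ✓
  (4,5): δ = 117.69°  ·
antipodal pairs: 3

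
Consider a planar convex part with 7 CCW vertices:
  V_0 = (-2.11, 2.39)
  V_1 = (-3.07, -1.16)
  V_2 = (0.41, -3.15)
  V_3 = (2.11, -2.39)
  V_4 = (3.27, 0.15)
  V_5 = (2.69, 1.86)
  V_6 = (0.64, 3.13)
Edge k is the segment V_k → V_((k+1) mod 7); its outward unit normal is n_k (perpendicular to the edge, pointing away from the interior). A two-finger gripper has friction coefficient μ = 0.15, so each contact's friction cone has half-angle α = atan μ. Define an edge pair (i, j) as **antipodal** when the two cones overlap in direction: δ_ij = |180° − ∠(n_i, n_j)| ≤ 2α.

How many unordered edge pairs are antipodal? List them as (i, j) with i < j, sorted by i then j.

α = atan 0.15 = 8.53°;  2α = 17.06°
n_0 = (-0.9653, +0.2610)
n_1 = (-0.4964, -0.8681)
n_2 = (+0.4081, -0.9129)
n_3 = (+0.9096, -0.4154)
n_4 = (+0.9470, +0.3212)
n_5 = (+0.5266, +0.8501)
n_6 = (-0.2598, +0.9656)
  (0,1): δ = 104.63°  ·
  (0,2): δ = 50.78°  ·
  (0,3): δ = 9.41°  ✓
  (0,4): δ = 33.87°  ·
  (0,5): δ = 73.35°  ·
  (0,6): δ = 120.19°  ·
  (1,2): δ = 126.15°  ·
  (1,3): δ = 84.78°  ·
  (1,4): δ = 41.50°  ·
  (1,5): δ = 2.02°  ✓
  (1,6): δ = 44.82°  ·
  (2,3): δ = 138.63°  ·
  (2,4): δ = 95.35°  ·
  (2,5): δ = 55.87°  ·
  (2,6): δ = 9.03°  ✓
  (3,4): δ = 136.72°  ·
  (3,5): δ = 97.23°  ·
  (3,6): δ = 50.39°  ·
  (4,5): δ = 140.51°  ·
  (4,6): δ = 93.67°  ·
  (5,6): δ = 133.16°  ·
antipodal pairs: 3

count = 3; pairs: (0,3), (1,5), (2,6)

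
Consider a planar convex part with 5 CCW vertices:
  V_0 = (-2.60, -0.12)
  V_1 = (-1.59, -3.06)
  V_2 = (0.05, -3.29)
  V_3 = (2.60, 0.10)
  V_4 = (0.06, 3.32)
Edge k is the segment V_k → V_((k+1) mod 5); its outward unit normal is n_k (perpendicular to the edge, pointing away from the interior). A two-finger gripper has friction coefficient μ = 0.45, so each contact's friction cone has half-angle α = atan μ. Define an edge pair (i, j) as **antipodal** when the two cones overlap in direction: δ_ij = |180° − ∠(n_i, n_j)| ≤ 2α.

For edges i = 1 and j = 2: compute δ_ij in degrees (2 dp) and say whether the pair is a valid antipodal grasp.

α = atan 0.45 = 24.23°;  2α = 48.46°
edge 1: e_1 = (+1.64, -0.23);  n_1 = (-0.1389, -0.9903)
edge 2: e_2 = (+2.55, +3.39);  n_2 = (+0.7992, -0.6011)
∠(n_1, n_2) = 61.03°
δ = |180° − 61.03°| = 118.97°
118.97° > 2α = 48.46°  →  invalid

δ = 118.97°, invalid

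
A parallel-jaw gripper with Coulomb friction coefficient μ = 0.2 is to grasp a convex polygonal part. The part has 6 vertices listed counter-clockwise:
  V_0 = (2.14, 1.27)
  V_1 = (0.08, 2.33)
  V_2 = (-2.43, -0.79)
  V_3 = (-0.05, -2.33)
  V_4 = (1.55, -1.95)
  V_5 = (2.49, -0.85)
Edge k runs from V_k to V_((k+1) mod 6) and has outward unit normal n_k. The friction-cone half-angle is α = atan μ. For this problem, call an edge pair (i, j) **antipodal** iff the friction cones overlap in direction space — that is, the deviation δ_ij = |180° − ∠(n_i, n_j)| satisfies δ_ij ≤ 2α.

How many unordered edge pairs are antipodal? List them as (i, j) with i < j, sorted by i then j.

count = 2; pairs: (0,2), (1,4)

α = atan 0.2 = 11.31°;  2α = 22.62°
n_0 = (+0.4575, +0.8892)
n_1 = (-0.7792, +0.6268)
n_2 = (-0.5433, -0.8396)
n_3 = (+0.2311, -0.9729)
n_4 = (+0.7602, -0.6497)
n_5 = (+0.9866, +0.1629)
  (0,1): δ = 101.59°  ·
  (0,2): δ = 5.68°  ✓
  (0,3): δ = 40.59°  ·
  (0,4): δ = 76.71°  ·
  (0,5): δ = 126.60°  ·
  (1,2): δ = 84.09°  ·
  (1,3): δ = 37.82°  ·
  (1,4): δ = 1.70°  ✓
  (1,5): δ = 48.19°  ·
  (2,3): δ = 133.73°  ·
  (2,4): δ = 97.61°  ·
  (2,5): δ = 47.72°  ·
  (3,4): δ = 143.88°  ·
  (3,5): δ = 93.99°  ·
  (4,5): δ = 130.11°  ·
antipodal pairs: 2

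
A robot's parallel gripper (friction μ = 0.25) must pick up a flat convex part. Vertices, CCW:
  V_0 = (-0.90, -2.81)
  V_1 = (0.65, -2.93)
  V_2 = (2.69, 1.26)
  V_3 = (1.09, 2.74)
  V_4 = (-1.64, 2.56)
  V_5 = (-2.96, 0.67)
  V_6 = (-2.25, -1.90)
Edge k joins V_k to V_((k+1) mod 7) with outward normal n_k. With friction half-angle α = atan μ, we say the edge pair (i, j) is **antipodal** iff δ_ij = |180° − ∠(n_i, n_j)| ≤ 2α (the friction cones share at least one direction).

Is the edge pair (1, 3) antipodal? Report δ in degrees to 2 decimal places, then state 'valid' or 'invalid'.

α = atan 0.25 = 14.04°;  2α = 28.07°
edge 1: e_1 = (+2.04, +4.19);  n_1 = (+0.8991, -0.4377)
edge 3: e_3 = (-2.73, -0.18);  n_3 = (-0.0658, +0.9978)
∠(n_1, n_3) = 119.73°
δ = |180° − 119.73°| = 60.27°
60.27° > 2α = 28.07°  →  invalid

δ = 60.27°, invalid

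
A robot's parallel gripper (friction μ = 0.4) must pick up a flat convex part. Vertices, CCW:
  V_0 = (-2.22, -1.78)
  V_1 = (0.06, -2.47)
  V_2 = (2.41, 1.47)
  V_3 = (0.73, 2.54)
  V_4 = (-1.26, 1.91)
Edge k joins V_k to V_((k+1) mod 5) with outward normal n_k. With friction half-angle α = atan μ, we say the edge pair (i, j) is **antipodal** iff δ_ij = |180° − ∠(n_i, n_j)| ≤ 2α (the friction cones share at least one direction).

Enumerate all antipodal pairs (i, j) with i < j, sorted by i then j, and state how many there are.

count = 4; pairs: (0,2), (0,3), (1,3), (1,4)

α = atan 0.4 = 21.80°;  2α = 43.60°
n_0 = (-0.2897, -0.9571)
n_1 = (+0.8588, -0.5123)
n_2 = (+0.5372, +0.8435)
n_3 = (-0.3018, +0.9534)
n_4 = (-0.9678, +0.2518)
  (0,1): δ = 103.98°  ·
  (0,2): δ = 15.66°  ✓
  (0,3): δ = 34.40°  ✓
  (0,4): δ = 92.25°  ·
  (1,2): δ = 91.68°  ·
  (1,3): δ = 41.62°  ✓
  (1,4): δ = 16.23°  ✓
  (2,3): δ = 129.94°  ·
  (2,4): δ = 72.09°  ·
  (3,4): δ = 122.15°  ·
antipodal pairs: 4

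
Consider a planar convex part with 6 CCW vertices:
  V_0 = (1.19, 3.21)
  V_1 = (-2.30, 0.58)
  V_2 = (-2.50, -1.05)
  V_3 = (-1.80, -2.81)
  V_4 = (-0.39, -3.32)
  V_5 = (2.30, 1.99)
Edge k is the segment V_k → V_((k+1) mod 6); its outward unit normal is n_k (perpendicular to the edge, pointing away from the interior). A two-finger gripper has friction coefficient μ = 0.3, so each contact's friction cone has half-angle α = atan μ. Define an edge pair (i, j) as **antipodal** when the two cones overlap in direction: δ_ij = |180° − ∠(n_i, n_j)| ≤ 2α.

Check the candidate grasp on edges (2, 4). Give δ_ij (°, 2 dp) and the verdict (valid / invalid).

δ = 48.56°, invalid

α = atan 0.3 = 16.70°;  2α = 33.40°
edge 2: e_2 = (+0.70, -1.76);  n_2 = (-0.9292, -0.3696)
edge 4: e_4 = (+2.69, +5.31);  n_4 = (+0.8921, -0.4519)
∠(n_2, n_4) = 131.44°
δ = |180° − 131.44°| = 48.56°
48.56° > 2α = 33.40°  →  invalid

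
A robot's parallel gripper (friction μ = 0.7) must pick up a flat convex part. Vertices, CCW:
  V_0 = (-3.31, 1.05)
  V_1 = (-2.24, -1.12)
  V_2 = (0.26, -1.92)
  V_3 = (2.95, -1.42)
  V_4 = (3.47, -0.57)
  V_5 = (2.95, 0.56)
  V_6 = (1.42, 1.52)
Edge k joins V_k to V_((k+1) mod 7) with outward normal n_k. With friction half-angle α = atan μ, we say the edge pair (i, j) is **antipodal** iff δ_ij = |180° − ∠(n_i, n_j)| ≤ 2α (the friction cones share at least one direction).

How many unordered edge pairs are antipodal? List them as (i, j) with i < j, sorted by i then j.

count = 10; pairs: (0,3), (0,4), (0,5), (0,6), (1,4), (1,5), (1,6), (2,5), (2,6), (3,6)

α = atan 0.7 = 34.99°;  2α = 69.98°
n_0 = (-0.8969, -0.4422)
n_1 = (-0.3048, -0.9524)
n_2 = (+0.1827, -0.9832)
n_3 = (+0.8530, -0.5219)
n_4 = (+0.9084, +0.4180)
n_5 = (+0.5315, +0.8471)
n_6 = (-0.0989, +0.9951)
  (0,1): δ = 133.99°  ·
  (0,2): δ = 105.72°  ·
  (0,3): δ = 57.70°  ✓
  (0,4): δ = 1.54°  ✓
  (0,5): δ = 31.65°  ✓
  (0,6): δ = 69.43°  ✓
  (1,2): δ = 151.73°  ·
  (1,3): δ = 103.71°  ·
  (1,4): δ = 47.54°  ✓
  (1,5): δ = 14.36°  ✓
  (1,6): δ = 23.42°  ✓
  (2,3): δ = 131.99°  ·
  (2,4): δ = 75.82°  ·
  (2,5): δ = 42.64°  ✓
  (2,6): δ = 4.85°  ✓
  (3,4): δ = 123.83°  ·
  (3,5): δ = 90.65°  ·
  (3,6): δ = 52.87°  ✓
  (4,5): δ = 146.82°  ·
  (4,6): δ = 109.04°  ·
  (5,6): δ = 142.22°  ·
antipodal pairs: 10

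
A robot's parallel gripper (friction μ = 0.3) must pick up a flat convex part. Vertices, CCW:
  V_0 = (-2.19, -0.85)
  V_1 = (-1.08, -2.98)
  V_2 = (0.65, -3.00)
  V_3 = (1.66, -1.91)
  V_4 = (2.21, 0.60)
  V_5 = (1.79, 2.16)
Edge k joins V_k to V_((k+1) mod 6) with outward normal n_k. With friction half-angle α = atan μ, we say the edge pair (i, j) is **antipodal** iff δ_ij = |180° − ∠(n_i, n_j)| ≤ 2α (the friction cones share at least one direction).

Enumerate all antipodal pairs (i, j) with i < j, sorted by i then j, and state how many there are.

count = 2; pairs: (0,4), (2,5)

α = atan 0.3 = 16.70°;  2α = 33.40°
n_0 = (-0.8868, -0.4621)
n_1 = (-0.0116, -0.9999)
n_2 = (+0.7335, -0.6797)
n_3 = (+0.9768, -0.2140)
n_4 = (+0.9656, +0.2600)
n_5 = (-0.6032, +0.7976)
  (0,1): δ = 118.19°  ·
  (0,2): δ = 70.34°  ·
  (0,3): δ = 39.88°  ·
  (0,4): δ = 12.46°  ✓
  (0,5): δ = 99.57°  ·
  (1,2): δ = 132.16°  ·
  (1,3): δ = 101.70°  ·
  (1,4): δ = 74.27°  ·
  (1,5): δ = 37.76°  ·
  (2,3): δ = 149.54°  ·
  (2,4): δ = 122.11°  ·
  (2,5): δ = 10.08°  ✓
  (3,4): δ = 152.57°  ·
  (3,5): δ = 40.54°  ·
  (4,5): δ = 67.97°  ·
antipodal pairs: 2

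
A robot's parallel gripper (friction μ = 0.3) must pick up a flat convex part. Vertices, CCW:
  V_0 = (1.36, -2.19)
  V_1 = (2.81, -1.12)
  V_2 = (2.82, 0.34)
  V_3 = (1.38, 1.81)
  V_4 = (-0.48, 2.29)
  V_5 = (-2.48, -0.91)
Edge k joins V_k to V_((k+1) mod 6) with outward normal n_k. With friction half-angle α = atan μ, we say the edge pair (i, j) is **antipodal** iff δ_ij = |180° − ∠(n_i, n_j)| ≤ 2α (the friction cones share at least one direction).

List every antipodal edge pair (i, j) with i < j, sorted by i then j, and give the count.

count = 4; pairs: (0,4), (1,4), (2,5), (3,5)

α = atan 0.3 = 16.70°;  2α = 33.40°
n_0 = (+0.5938, -0.8046)
n_1 = (+1.0000, -0.0068)
n_2 = (+0.7144, +0.6998)
n_3 = (+0.2499, +0.9683)
n_4 = (-0.8480, +0.5300)
n_5 = (-0.3162, -0.9487)
  (0,1): δ = 126.82°  ·
  (0,2): δ = 82.02°  ·
  (0,3): δ = 50.90°  ·
  (0,4): δ = 21.57°  ✓
  (0,5): δ = 125.14°  ·
  (1,2): δ = 135.20°  ·
  (1,3): δ = 104.08°  ·
  (1,4): δ = 31.61°  ✓
  (1,5): δ = 71.96°  ·
  (2,3): δ = 148.88°  ·
  (2,4): δ = 76.41°  ·
  (2,5): δ = 27.16°  ✓
  (3,4): δ = 107.54°  ·
  (3,5): δ = 3.96°  ✓
  (4,5): δ = 76.43°  ·
antipodal pairs: 4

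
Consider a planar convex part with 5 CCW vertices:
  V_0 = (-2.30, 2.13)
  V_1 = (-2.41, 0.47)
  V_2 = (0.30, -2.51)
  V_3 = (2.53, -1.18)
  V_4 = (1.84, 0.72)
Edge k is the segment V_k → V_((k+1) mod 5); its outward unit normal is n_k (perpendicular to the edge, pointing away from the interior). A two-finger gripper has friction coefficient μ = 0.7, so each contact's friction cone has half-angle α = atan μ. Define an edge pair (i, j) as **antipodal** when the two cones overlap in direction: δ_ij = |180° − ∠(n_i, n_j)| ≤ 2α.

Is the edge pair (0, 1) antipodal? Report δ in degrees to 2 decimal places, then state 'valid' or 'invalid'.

δ = 133.93°, invalid

α = atan 0.7 = 34.99°;  2α = 69.98°
edge 0: e_0 = (-0.11, -1.66);  n_0 = (-0.9978, +0.0661)
edge 1: e_1 = (+2.71, -2.98);  n_1 = (-0.7398, -0.6728)
∠(n_0, n_1) = 46.07°
δ = |180° − 46.07°| = 133.93°
133.93° > 2α = 69.98°  →  invalid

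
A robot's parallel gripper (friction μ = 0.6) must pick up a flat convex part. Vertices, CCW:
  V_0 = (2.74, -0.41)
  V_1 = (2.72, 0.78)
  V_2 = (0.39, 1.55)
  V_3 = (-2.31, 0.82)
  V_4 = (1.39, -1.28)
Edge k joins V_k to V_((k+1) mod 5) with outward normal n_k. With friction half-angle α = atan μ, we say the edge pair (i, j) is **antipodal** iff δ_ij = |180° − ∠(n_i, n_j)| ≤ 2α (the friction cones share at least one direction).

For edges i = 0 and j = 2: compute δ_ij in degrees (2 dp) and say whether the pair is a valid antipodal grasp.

δ = 75.83°, invalid

α = atan 0.6 = 30.96°;  2α = 61.93°
edge 0: e_0 = (-0.02, +1.19);  n_0 = (+0.9999, +0.0168)
edge 2: e_2 = (-2.70, -0.73);  n_2 = (-0.2610, +0.9653)
∠(n_0, n_2) = 104.17°
δ = |180° − 104.17°| = 75.83°
75.83° > 2α = 61.93°  →  invalid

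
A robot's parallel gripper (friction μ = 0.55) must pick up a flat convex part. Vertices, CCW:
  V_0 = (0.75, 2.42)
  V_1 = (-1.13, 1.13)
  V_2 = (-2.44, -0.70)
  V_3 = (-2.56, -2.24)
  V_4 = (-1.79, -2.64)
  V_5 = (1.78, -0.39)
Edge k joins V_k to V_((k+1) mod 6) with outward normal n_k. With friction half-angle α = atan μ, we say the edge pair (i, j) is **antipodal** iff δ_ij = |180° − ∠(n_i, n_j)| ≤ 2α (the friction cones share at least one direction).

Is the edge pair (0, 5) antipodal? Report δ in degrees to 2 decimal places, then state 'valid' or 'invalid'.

δ = 75.67°, invalid

α = atan 0.55 = 28.81°;  2α = 57.62°
edge 0: e_0 = (-1.88, -1.29);  n_0 = (-0.5658, +0.8246)
edge 5: e_5 = (-1.03, +2.81);  n_5 = (+0.9389, +0.3442)
∠(n_0, n_5) = 104.33°
δ = |180° − 104.33°| = 75.67°
75.67° > 2α = 57.62°  →  invalid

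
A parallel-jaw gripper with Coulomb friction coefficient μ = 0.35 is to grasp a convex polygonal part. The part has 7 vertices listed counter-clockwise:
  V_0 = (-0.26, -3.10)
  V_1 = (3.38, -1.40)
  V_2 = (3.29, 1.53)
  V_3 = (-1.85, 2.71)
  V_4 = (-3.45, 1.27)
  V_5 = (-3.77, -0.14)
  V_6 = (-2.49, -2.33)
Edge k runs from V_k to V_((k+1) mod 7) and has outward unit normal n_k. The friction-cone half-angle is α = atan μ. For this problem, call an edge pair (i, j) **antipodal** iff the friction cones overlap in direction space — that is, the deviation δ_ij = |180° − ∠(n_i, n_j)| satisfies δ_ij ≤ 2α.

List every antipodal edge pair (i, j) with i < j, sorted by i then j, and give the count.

α = atan 0.35 = 19.29°;  2α = 38.58°
n_0 = (+0.4232, -0.9061)
n_1 = (+0.9995, +0.0307)
n_2 = (+0.2238, +0.9746)
n_3 = (-0.6690, +0.7433)
n_4 = (-0.9752, +0.2213)
n_5 = (-0.8633, -0.5046)
n_6 = (-0.3264, -0.9452)
  (0,1): δ = 113.27°  ·
  (0,2): δ = 37.96°  ✓
  (0,3): δ = 16.95°  ✓
  (0,4): δ = 52.18°  ·
  (0,5): δ = 95.27°  ·
  (0,6): δ = 135.92°  ·
  (1,2): δ = 104.69°  ·
  (1,3): δ = 49.77°  ·
  (1,4): δ = 14.55°  ✓
  (1,5): δ = 28.55°  ✓
  (1,6): δ = 69.19°  ·
  (2,3): δ = 125.08°  ·
  (2,4): δ = 89.86°  ·
  (2,5): δ = 46.77°  ·
  (2,6): δ = 6.12°  ✓
  (3,4): δ = 144.77°  ·
  (3,5): δ = 101.68°  ·
  (3,6): δ = 61.04°  ·
  (4,5): δ = 136.91°  ·
  (4,6): δ = 96.26°  ·
  (5,6): δ = 139.35°  ·
antipodal pairs: 5

count = 5; pairs: (0,2), (0,3), (1,4), (1,5), (2,6)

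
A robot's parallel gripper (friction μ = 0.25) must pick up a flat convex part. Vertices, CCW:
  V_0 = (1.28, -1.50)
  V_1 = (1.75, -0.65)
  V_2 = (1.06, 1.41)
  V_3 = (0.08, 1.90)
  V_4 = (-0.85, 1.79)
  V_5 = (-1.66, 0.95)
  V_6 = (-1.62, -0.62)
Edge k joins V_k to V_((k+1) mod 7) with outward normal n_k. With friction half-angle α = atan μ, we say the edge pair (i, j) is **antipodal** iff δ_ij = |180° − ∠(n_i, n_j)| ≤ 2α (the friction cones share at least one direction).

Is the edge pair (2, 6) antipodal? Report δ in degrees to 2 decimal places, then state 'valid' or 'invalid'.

δ = 9.68°, valid

α = atan 0.25 = 14.04°;  2α = 28.07°
edge 2: e_2 = (-0.98, +0.49);  n_2 = (+0.4472, +0.8944)
edge 6: e_6 = (+2.90, -0.88);  n_6 = (-0.2904, -0.9569)
∠(n_2, n_6) = 170.32°
δ = |180° − 170.32°| = 9.68°
9.68° ≤ 2α = 28.07°  →  valid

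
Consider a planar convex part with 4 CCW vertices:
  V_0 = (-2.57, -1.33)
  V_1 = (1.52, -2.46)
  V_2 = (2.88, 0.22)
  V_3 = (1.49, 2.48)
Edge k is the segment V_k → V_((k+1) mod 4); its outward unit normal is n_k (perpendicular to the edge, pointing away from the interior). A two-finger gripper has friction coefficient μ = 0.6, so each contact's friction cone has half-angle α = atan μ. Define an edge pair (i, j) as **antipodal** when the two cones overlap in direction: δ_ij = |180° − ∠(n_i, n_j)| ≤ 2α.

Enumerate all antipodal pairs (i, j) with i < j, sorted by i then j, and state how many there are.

count = 3; pairs: (0,2), (0,3), (1,3)

α = atan 0.6 = 30.96°;  2α = 61.93°
n_0 = (-0.2663, -0.9639)
n_1 = (+0.8917, -0.4525)
n_2 = (+0.8518, +0.5239)
n_3 = (-0.6843, +0.7292)
  (0,1): δ = 101.46°  ·
  (0,2): δ = 42.96°  ✓
  (0,3): δ = 58.63°  ✓
  (1,2): δ = 121.50°  ·
  (1,3): δ = 19.91°  ✓
  (2,3): δ = 78.41°  ·
antipodal pairs: 3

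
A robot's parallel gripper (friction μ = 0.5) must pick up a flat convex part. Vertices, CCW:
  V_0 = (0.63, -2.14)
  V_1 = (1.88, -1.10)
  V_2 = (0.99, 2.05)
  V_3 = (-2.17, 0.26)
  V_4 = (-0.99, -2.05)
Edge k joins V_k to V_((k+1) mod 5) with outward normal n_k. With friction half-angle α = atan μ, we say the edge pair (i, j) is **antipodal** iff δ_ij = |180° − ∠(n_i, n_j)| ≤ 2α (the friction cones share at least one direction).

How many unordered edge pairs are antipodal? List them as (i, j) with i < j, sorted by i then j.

count = 3; pairs: (0,2), (1,3), (2,4)

α = atan 0.5 = 26.57°;  2α = 53.13°
n_0 = (+0.6396, -0.7687)
n_1 = (+0.9623, +0.2719)
n_2 = (-0.4929, +0.8701)
n_3 = (-0.8905, -0.4549)
n_4 = (-0.0555, -0.9985)
  (0,1): δ = 113.98°  ·
  (0,2): δ = 10.23°  ✓
  (0,3): δ = 77.30°  ·
  (0,4): δ = 137.06°  ·
  (1,2): δ = 76.25°  ·
  (1,3): δ = 11.28°  ✓
  (1,4): δ = 71.04°  ·
  (2,3): δ = 92.47°  ·
  (2,4): δ = 32.71°  ✓
  (3,4): δ = 120.24°  ·
antipodal pairs: 3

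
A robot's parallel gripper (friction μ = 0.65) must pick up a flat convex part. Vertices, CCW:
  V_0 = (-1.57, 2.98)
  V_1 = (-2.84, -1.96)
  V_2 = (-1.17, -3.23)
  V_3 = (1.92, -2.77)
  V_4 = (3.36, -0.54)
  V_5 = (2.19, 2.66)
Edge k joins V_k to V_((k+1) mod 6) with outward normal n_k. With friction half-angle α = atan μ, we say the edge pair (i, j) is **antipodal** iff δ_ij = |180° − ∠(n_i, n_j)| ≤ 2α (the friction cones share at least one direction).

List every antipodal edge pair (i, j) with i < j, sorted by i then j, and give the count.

count = 6; pairs: (0,3), (0,4), (1,4), (1,5), (2,5), (3,5)

α = atan 0.65 = 33.02°;  2α = 66.05°
n_0 = (-0.9685, +0.2490)
n_1 = (-0.6053, -0.7960)
n_2 = (+0.1472, -0.9891)
n_3 = (+0.8401, -0.5425)
n_4 = (+0.9392, +0.3434)
n_5 = (+0.0848, +0.9964)
  (0,1): δ = 112.83°  ·
  (0,2): δ = 67.12°  ·
  (0,3): δ = 18.43°  ✓
  (0,4): δ = 34.50°  ✓
  (0,5): δ = 99.55°  ·
  (1,2): δ = 134.28°  ·
  (1,3): δ = 85.60°  ·
  (1,4): δ = 32.66°  ✓
  (1,5): δ = 32.39°  ✓
  (2,3): δ = 131.32°  ·
  (2,4): δ = 78.38°  ·
  (2,5): δ = 13.33°  ✓
  (3,4): δ = 127.06°  ·
  (3,5): δ = 62.01°  ✓
  (4,5): δ = 114.95°  ·
antipodal pairs: 6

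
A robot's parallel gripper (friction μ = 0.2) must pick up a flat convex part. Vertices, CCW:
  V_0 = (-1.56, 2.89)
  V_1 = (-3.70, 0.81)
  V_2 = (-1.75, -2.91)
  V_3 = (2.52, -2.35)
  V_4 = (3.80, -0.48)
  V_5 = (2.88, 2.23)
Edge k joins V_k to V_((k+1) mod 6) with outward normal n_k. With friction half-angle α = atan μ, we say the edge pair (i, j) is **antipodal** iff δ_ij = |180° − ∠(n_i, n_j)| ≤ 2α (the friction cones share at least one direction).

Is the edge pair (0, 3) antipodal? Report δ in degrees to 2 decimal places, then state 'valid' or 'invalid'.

α = atan 0.2 = 11.31°;  2α = 22.62°
edge 0: e_0 = (-2.14, -2.08);  n_0 = (-0.6970, +0.7171)
edge 3: e_3 = (+1.28, +1.87);  n_3 = (+0.8252, -0.5648)
∠(n_0, n_3) = 168.58°
δ = |180° − 168.58°| = 11.42°
11.42° ≤ 2α = 22.62°  →  valid

δ = 11.42°, valid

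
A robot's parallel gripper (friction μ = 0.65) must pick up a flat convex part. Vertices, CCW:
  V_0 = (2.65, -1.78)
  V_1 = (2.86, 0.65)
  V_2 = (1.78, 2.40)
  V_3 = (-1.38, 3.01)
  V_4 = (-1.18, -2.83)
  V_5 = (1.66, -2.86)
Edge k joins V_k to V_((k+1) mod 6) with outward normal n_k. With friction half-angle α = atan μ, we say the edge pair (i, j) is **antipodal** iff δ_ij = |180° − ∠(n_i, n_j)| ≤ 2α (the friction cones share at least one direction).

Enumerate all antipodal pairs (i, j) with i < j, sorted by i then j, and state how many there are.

α = atan 0.65 = 33.02°;  2α = 66.05°
n_0 = (+0.9963, -0.0861)
n_1 = (+0.8510, +0.5252)
n_2 = (+0.1895, +0.9819)
n_3 = (-0.9994, -0.0342)
n_4 = (-0.0106, -0.9999)
n_5 = (+0.7372, -0.6757)
  (0,1): δ = 143.38°  ·
  (0,2): δ = 95.99°  ·
  (0,3): δ = 6.90°  ✓
  (0,4): δ = 94.33°  ·
  (0,5): δ = 142.43°  ·
  (1,2): δ = 132.61°  ·
  (1,3): δ = 29.72°  ✓
  (1,4): δ = 57.71°  ✓
  (1,5): δ = 105.81°  ·
  (2,3): δ = 77.11°  ·
  (2,4): δ = 10.32°  ✓
  (2,5): δ = 58.42°  ✓
  (3,4): δ = 92.57°  ·
  (3,5): δ = 44.47°  ✓
  (4,5): δ = 131.91°  ·
antipodal pairs: 6

count = 6; pairs: (0,3), (1,3), (1,4), (2,4), (2,5), (3,5)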